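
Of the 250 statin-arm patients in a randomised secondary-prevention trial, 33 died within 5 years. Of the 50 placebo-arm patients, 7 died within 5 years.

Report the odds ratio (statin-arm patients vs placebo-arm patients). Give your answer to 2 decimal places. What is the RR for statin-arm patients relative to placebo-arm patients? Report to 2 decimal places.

odds, statin-arm patients = 33/217 = 0.1521
odds, placebo-arm patients = 7/43 = 0.1628
OR = 0.1521 / 0.1628 = 0.93
risk, statin-arm patients = 33/250 = 0.1320
risk, placebo-arm patients = 7/50 = 0.1400
RR = 0.1320 / 0.1400 = 0.94

OR = 0.93; RR = 0.94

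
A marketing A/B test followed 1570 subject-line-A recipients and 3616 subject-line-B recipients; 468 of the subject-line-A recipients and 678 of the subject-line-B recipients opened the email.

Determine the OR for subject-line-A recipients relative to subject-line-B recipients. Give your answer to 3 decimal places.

OR = (468 × 2938) / (1102 × 678) = 1374984/747156 ≈ 1.840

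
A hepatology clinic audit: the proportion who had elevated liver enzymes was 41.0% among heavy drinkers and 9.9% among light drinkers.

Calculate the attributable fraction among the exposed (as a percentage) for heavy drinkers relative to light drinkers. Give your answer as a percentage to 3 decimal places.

AR% = (0.4100 − 0.0990) / 0.4100 = 0.7585 → 75.854%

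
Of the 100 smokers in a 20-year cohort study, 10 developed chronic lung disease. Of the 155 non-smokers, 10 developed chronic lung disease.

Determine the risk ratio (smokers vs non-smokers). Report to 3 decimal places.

RR ≈ 1.550

risk, smokers = 10/100 = 0.1000
risk, non-smokers = 10/155 = 0.0645
RR = 0.1000 / 0.0645 = 1.550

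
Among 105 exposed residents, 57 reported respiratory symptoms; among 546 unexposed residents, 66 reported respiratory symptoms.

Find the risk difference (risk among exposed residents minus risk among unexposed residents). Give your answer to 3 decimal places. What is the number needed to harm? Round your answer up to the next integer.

RD = 0.422; NNH = 3

risk, exposed residents = 57/105 = 0.5429
risk, unexposed residents = 66/546 = 0.1209
risk difference = 0.5429 − 0.1209 = 0.422
absolute risk difference = 0.421978
1 / 0.421978 = 2.370 → round up → 3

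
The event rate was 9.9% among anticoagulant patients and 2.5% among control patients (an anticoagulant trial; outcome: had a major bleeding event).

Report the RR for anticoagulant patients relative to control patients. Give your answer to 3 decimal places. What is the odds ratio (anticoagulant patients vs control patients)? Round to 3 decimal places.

RR = 0.09900 / 0.02500 = 3.960
odds, anticoagulant patients = 0.09900/0.90100 = 0.10988
odds, control patients = 0.02500/0.97500 = 0.02564
OR = 0.10988 / 0.02564 = 4.285

RR = 3.960; OR = 4.285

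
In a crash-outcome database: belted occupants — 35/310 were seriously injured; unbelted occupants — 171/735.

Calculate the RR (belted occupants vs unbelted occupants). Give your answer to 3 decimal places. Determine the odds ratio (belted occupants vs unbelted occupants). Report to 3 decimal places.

risk, belted occupants = 35/310 = 0.1129
risk, unbelted occupants = 171/735 = 0.2327
RR = 0.1129 / 0.2327 = 0.485
OR = (35 × 564) / (275 × 171) = 19740/47025 ≈ 0.420

RR = 0.485; OR = 0.420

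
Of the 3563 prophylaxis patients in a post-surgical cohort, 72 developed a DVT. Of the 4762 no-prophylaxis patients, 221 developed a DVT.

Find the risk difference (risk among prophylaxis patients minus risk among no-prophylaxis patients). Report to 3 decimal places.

RD = -0.026

risk, prophylaxis patients = 72/3563 = 0.02021
risk, no-prophylaxis patients = 221/4762 = 0.04641
risk difference = 0.02021 − 0.04641 = -0.026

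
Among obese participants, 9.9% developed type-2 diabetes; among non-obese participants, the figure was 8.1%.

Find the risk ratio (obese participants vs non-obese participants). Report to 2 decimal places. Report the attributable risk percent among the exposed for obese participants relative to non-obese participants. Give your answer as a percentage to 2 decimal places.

RR = 1.22; AR% = 18.18%

RR = 0.0990 / 0.0810 = 1.22
AR% = (0.0990 − 0.0810) / 0.0990 = 0.1818 → 18.18%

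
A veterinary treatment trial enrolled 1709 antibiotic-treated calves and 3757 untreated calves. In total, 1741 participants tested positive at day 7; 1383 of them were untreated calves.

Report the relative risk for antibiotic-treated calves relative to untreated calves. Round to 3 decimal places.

antibiotic-treated calves with the outcome: 1741 − 1383 = 358
antibiotic-treated calves without the outcome: 1709 − 358 = 1351
untreated calves without the outcome: 3757 − 1383 = 2374
risk, antibiotic-treated calves = 358/1709 = 0.2095
risk, untreated calves = 1383/3757 = 0.3681
RR = 0.2095 / 0.3681 = 0.569

0.569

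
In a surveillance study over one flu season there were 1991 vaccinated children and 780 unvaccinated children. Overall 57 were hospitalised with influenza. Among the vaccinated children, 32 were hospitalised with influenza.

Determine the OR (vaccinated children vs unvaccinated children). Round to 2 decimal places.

OR: 0.49

vaccinated children without the outcome: 1991 − 32 = 1959
unvaccinated children with the outcome: 57 − 32 = 25
unvaccinated children without the outcome: 780 − 25 = 755
OR = (32 × 755) / (1959 × 25) = 24160/48975 ≈ 0.49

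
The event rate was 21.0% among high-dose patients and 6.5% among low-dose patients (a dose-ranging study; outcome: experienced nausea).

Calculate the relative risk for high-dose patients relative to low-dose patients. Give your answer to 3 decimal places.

RR = 0.2100 / 0.0650 = 3.231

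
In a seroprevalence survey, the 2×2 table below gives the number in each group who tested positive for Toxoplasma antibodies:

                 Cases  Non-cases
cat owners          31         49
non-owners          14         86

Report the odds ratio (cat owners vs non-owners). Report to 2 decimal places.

OR = (31 × 86) / (49 × 14) = 2666/686 ≈ 3.89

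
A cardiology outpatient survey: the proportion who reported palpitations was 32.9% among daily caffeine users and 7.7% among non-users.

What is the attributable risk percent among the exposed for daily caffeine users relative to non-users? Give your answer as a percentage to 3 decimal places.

AR% = (0.3290 − 0.0770) / 0.3290 = 0.7660 → 76.596%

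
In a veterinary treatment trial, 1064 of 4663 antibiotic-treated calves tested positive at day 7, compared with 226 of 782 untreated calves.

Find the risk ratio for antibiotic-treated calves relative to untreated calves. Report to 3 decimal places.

risk, antibiotic-treated calves = 1064/4663 = 0.2282
risk, untreated calves = 226/782 = 0.2890
RR = 0.2282 / 0.2890 = 0.790

0.790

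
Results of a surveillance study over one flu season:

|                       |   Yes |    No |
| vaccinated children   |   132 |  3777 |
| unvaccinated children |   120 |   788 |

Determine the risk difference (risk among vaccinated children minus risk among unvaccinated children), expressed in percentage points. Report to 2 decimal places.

RD ≈ -9.84

risk, vaccinated children = 132/3909 = 0.03377
risk, unvaccinated children = 120/908 = 0.13216
risk difference = 0.03377 − 0.13216 = -0.09839 → -9.84 percentage points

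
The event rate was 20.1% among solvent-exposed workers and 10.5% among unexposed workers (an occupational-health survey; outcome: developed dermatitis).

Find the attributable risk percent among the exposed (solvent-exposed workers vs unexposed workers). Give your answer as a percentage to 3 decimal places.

AR% = (0.2010 − 0.1050) / 0.2010 = 0.4776 → 47.761%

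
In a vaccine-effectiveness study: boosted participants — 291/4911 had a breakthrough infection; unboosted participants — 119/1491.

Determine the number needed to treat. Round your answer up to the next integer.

risk, boosted participants = 291/4911 = 0.059255
risk, unboosted participants = 119/1491 = 0.079812
absolute risk difference = 0.020557
1 / 0.020557 = 48.645 → round up → 49

NNT: 49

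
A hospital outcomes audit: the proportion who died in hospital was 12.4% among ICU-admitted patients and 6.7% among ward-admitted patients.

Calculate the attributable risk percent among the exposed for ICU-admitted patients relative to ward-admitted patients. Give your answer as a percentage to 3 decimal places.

AR% = (0.1240 − 0.0670) / 0.1240 = 0.4597 → 45.968%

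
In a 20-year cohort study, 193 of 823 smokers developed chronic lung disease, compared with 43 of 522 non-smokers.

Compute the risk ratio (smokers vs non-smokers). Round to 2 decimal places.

risk, smokers = 193/823 = 0.2345
risk, non-smokers = 43/522 = 0.0824
RR = 0.2345 / 0.0824 = 2.85

2.85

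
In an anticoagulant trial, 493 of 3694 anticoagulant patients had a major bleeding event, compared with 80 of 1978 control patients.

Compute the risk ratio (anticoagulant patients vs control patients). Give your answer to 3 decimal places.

3.300

risk, anticoagulant patients = 493/3694 = 0.13346
risk, control patients = 80/1978 = 0.04044
RR = 0.13346 / 0.04044 = 3.300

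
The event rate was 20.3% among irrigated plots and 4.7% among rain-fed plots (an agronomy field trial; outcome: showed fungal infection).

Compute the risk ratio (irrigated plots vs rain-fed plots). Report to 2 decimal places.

RR = 0.20300 / 0.04700 = 4.32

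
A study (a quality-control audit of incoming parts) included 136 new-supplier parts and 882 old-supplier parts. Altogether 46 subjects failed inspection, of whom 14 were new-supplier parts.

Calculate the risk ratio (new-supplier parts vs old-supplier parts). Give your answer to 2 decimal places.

new-supplier parts without the outcome: 136 − 14 = 122
old-supplier parts with the outcome: 46 − 14 = 32
old-supplier parts without the outcome: 882 − 32 = 850
risk, new-supplier parts = 14/136 = 0.10294
risk, old-supplier parts = 32/882 = 0.03628
RR = 0.10294 / 0.03628 = 2.84

RR ≈ 2.84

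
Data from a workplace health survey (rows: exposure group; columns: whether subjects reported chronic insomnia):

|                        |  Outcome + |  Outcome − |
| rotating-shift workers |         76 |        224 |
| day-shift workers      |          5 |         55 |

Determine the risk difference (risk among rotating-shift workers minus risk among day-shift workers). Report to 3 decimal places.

0.170

risk, rotating-shift workers = 76/300 = 0.2533
risk, day-shift workers = 5/60 = 0.0833
risk difference = 0.2533 − 0.0833 = 0.170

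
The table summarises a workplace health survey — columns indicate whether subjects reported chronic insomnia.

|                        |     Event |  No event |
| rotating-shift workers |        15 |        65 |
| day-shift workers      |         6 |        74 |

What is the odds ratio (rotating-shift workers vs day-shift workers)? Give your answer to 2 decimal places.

2.85

odds, rotating-shift workers = 15/65 = 0.2308
odds, day-shift workers = 6/74 = 0.0811
OR = 0.2308 / 0.0811 = 2.85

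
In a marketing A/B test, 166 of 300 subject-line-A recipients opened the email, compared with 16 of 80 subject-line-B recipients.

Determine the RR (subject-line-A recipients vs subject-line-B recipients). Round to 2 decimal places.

RR ≈ 2.77

risk, subject-line-A recipients = 166/300 = 0.5533
risk, subject-line-B recipients = 16/80 = 0.2000
RR = 0.5533 / 0.2000 = 2.77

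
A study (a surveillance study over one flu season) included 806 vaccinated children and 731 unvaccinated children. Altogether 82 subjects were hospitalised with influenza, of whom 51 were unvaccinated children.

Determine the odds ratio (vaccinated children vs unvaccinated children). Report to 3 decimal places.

OR: 0.533

vaccinated children with the outcome: 82 − 51 = 31
vaccinated children without the outcome: 806 − 31 = 775
unvaccinated children without the outcome: 731 − 51 = 680
odds, vaccinated children = 31/775 = 0.04000
odds, unvaccinated children = 51/680 = 0.07500
OR = 0.04000 / 0.07500 = 0.533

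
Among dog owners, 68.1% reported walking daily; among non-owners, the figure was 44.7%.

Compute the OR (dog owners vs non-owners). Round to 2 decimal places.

OR: 2.64

odds, dog owners = 0.6810/0.3190 = 2.1348
odds, non-owners = 0.4470/0.5530 = 0.8083
OR = 2.1348 / 0.8083 = 2.64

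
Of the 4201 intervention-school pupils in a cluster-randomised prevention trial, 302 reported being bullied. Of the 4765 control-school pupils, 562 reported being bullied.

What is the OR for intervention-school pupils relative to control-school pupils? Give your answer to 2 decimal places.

0.58

odds, intervention-school pupils = 302/3899 = 0.0775
odds, control-school pupils = 562/4203 = 0.1337
OR = 0.0775 / 0.1337 = 0.58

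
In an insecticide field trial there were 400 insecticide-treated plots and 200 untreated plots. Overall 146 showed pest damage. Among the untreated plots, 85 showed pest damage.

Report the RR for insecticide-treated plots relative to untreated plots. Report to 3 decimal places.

insecticide-treated plots with the outcome: 146 − 85 = 61
insecticide-treated plots without the outcome: 400 − 61 = 339
untreated plots without the outcome: 200 − 85 = 115
risk, insecticide-treated plots = 61/400 = 0.1525
risk, untreated plots = 85/200 = 0.4250
RR = 0.1525 / 0.4250 = 0.359

0.359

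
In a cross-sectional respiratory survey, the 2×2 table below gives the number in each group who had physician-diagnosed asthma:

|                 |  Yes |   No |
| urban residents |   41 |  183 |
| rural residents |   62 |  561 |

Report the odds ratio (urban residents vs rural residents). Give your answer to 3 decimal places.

OR = (41 × 561) / (183 × 62) = 23001/11346 ≈ 2.027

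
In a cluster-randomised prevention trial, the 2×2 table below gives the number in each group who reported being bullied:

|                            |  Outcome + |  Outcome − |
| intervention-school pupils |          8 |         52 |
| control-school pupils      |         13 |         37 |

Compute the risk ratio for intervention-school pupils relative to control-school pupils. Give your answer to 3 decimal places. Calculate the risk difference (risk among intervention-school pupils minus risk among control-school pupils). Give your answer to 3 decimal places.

RR = 0.513; RD = -0.127

risk, intervention-school pupils = 8/60 = 0.1333
risk, control-school pupils = 13/50 = 0.2600
RR = 0.1333 / 0.2600 = 0.513
risk difference = 0.1333 − 0.2600 = -0.127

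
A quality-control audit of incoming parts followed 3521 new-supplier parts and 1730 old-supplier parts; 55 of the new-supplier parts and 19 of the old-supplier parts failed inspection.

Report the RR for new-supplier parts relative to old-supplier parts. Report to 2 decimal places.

1.42

risk, new-supplier parts = 55/3521 = 0.01562
risk, old-supplier parts = 19/1730 = 0.01098
RR = 0.01562 / 0.01098 = 1.42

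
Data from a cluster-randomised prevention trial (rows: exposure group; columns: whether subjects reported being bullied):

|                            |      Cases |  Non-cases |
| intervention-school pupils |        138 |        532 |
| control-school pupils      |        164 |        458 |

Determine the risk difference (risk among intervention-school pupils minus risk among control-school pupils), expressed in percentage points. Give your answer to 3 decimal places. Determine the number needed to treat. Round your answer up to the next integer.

risk, intervention-school pupils = 138/670 = 0.2060
risk, control-school pupils = 164/622 = 0.2637
risk difference = 0.2060 − 0.2637 = -0.0577 → -5.770 percentage points
absolute risk difference = 0.057695
1 / 0.057695 = 17.333 → round up → 18

RD = -5.770; NNT = 18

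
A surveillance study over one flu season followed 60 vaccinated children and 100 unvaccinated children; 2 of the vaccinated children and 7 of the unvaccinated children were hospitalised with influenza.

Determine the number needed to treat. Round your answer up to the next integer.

risk, vaccinated children = 2/60 = 0.033333
risk, unvaccinated children = 7/100 = 0.070000
absolute risk difference = 0.036667
1 / 0.036667 = 27.272 → round up → 28

28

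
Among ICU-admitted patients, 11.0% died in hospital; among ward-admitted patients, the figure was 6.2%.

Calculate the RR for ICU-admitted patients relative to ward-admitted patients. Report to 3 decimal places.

RR = 0.1100 / 0.0620 = 1.774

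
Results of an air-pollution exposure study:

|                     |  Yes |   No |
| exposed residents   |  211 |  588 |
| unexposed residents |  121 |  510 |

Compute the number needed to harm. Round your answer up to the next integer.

risk, exposed residents = 211/799 = 0.264080
risk, unexposed residents = 121/631 = 0.191759
absolute risk difference = 0.072321
1 / 0.072321 = 13.827 → round up → 14

NNH = 14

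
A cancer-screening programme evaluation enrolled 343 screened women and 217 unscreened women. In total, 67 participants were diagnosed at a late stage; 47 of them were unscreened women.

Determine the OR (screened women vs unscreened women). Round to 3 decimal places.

0.224

screened women with the outcome: 67 − 47 = 20
screened women without the outcome: 343 − 20 = 323
unscreened women without the outcome: 217 − 47 = 170
odds, screened women = 20/323 = 0.0619
odds, unscreened women = 47/170 = 0.2765
OR = 0.0619 / 0.2765 = 0.224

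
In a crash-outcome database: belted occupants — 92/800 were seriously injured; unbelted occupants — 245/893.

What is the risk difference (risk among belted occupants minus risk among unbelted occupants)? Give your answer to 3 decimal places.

risk, belted occupants = 92/800 = 0.1150
risk, unbelted occupants = 245/893 = 0.2744
risk difference = 0.1150 − 0.2744 = -0.159

-0.159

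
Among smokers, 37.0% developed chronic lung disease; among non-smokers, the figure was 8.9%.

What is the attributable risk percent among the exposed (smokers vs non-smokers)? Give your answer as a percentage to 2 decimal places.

AR% = (0.3700 − 0.0890) / 0.3700 = 0.7595 → 75.95%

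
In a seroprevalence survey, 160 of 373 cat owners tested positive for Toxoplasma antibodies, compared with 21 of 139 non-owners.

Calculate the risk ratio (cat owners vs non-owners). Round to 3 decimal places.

risk, cat owners = 160/373 = 0.4290
risk, non-owners = 21/139 = 0.1511
RR = 0.4290 / 0.1511 = 2.839

RR ≈ 2.839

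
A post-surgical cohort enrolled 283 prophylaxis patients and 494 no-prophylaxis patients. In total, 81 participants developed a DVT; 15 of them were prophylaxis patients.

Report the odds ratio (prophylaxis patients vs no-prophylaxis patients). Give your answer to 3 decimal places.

prophylaxis patients without the outcome: 283 − 15 = 268
no-prophylaxis patients with the outcome: 81 − 15 = 66
no-prophylaxis patients without the outcome: 494 − 66 = 428
OR = (15 × 428) / (268 × 66) = 6420/17688 ≈ 0.363

0.363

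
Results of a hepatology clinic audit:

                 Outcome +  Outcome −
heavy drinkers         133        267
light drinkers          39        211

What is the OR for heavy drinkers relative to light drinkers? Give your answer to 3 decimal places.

OR ≈ 2.695

odds, heavy drinkers = 133/267 = 0.4981
odds, light drinkers = 39/211 = 0.1848
OR = 0.4981 / 0.1848 = 2.695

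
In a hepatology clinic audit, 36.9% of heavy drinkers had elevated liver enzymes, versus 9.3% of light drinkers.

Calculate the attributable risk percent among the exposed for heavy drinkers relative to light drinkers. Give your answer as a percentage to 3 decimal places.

AR% = (0.3690 − 0.0930) / 0.3690 = 0.7480 → 74.797%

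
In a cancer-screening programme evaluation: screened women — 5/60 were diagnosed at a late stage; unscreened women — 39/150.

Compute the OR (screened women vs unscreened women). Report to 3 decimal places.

OR = (5 × 111) / (55 × 39) = 555/2145 ≈ 0.259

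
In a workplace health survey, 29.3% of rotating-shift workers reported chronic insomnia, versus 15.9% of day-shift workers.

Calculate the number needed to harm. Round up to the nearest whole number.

absolute risk difference = 0.134000
1 / 0.134000 = 7.463 → round up → 8

NNH: 8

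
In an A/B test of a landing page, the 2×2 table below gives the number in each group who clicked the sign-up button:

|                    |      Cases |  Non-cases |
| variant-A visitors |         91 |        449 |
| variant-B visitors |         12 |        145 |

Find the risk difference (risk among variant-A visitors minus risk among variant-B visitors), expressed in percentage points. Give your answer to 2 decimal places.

risk, variant-A visitors = 91/540 = 0.1685
risk, variant-B visitors = 12/157 = 0.0764
risk difference = 0.1685 − 0.0764 = 0.0921 → 9.21 percentage points

RD = 9.21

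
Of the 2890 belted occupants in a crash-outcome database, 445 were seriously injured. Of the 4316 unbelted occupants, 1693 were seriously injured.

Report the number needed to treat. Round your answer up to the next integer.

risk, belted occupants = 445/2890 = 0.153979
risk, unbelted occupants = 1693/4316 = 0.392261
absolute risk difference = 0.238282
1 / 0.238282 = 4.197 → round up → 5

5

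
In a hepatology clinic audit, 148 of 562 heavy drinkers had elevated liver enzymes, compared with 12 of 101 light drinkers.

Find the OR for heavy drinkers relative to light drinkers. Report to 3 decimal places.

OR = (148 × 89) / (414 × 12) = 13172/4968 ≈ 2.651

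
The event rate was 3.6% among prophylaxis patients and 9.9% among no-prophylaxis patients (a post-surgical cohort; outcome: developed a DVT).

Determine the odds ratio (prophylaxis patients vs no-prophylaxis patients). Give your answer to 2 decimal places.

odds, prophylaxis patients = 0.03600/0.96400 = 0.03734
odds, no-prophylaxis patients = 0.09900/0.90100 = 0.10988
OR = 0.03734 / 0.10988 = 0.34

OR ≈ 0.34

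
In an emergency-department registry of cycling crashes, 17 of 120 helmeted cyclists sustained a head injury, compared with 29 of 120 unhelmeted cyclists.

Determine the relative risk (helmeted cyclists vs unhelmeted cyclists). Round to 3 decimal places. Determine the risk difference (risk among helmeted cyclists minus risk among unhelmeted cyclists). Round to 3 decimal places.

RR = 0.586; RD = -0.100

risk, helmeted cyclists = 17/120 = 0.1417
risk, unhelmeted cyclists = 29/120 = 0.2417
RR = 0.1417 / 0.2417 = 0.586
risk difference = 0.1417 − 0.2417 = -0.100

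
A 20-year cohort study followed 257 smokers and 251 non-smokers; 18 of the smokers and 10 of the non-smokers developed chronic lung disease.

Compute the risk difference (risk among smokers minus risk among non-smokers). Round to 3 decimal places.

risk, smokers = 18/257 = 0.07004
risk, non-smokers = 10/251 = 0.03984
risk difference = 0.07004 − 0.03984 = 0.030

0.030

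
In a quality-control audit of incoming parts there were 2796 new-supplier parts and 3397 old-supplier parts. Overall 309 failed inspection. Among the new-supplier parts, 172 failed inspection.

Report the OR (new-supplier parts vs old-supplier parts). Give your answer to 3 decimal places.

OR = 1.560

new-supplier parts without the outcome: 2796 − 172 = 2624
old-supplier parts with the outcome: 309 − 172 = 137
old-supplier parts without the outcome: 3397 − 137 = 3260
odds, new-supplier parts = 172/2624 = 0.06555
odds, old-supplier parts = 137/3260 = 0.04202
OR = 0.06555 / 0.04202 = 1.560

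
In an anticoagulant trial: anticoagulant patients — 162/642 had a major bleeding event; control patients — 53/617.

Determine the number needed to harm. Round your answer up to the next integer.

risk, anticoagulant patients = 162/642 = 0.252336
risk, control patients = 53/617 = 0.085900
absolute risk difference = 0.166437
1 / 0.166437 = 6.008 → round up → 7

NNH = 7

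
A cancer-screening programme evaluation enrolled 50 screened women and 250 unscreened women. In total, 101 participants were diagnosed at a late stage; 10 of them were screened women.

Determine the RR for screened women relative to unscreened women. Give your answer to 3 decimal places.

RR ≈ 0.549

screened women without the outcome: 50 − 10 = 40
unscreened women with the outcome: 101 − 10 = 91
unscreened women without the outcome: 250 − 91 = 159
risk, screened women = 10/50 = 0.2000
risk, unscreened women = 91/250 = 0.3640
RR = 0.2000 / 0.3640 = 0.549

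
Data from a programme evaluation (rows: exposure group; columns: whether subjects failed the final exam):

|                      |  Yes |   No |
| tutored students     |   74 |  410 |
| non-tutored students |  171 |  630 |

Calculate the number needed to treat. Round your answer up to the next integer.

risk, tutored students = 74/484 = 0.152893
risk, non-tutored students = 171/801 = 0.213483
absolute risk difference = 0.060591
1 / 0.060591 = 16.504 → round up → 17

NNT ≈ 17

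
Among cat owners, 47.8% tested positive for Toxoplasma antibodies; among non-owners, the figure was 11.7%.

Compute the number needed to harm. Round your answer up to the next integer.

absolute risk difference = 0.361000
1 / 0.361000 = 2.770 → round up → 3

NNH ≈ 3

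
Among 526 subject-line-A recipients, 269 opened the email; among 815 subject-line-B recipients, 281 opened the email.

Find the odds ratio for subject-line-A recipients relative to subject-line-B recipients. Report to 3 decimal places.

OR = (269 × 534) / (257 × 281) = 143646/72217 ≈ 1.989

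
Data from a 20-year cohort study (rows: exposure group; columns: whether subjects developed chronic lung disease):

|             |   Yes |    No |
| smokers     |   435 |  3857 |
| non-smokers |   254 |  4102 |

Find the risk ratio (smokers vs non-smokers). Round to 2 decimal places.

1.74

risk, smokers = 435/4292 = 0.1014
risk, non-smokers = 254/4356 = 0.0583
RR = 0.1014 / 0.0583 = 1.74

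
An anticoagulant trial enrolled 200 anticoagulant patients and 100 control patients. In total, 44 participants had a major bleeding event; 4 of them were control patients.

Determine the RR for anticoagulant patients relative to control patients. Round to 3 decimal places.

anticoagulant patients with the outcome: 44 − 4 = 40
anticoagulant patients without the outcome: 200 − 40 = 160
control patients without the outcome: 100 − 4 = 96
risk, anticoagulant patients = 40/200 = 0.20000
risk, control patients = 4/100 = 0.04000
RR = 0.20000 / 0.04000 = 5.000

RR = 5.000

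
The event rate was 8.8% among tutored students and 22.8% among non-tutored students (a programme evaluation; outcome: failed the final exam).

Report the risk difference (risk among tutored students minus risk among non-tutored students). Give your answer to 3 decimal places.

risk difference = 0.0880 − 0.2280 = -0.140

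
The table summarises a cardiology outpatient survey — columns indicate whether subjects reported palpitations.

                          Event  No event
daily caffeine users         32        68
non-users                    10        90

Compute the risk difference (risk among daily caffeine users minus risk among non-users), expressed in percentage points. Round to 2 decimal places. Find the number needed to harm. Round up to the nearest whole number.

risk, daily caffeine users = 32/100 = 0.3200
risk, non-users = 10/100 = 0.1000
risk difference = 0.3200 − 0.1000 = 0.2200 → 22.00 percentage points
absolute risk difference = 0.220000
1 / 0.220000 = 4.545 → round up → 5

RD = 22.00; NNH = 5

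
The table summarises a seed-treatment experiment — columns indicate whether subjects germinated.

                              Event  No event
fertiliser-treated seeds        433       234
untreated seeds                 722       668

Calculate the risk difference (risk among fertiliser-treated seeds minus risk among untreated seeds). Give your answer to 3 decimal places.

RD ≈ 0.130

risk, fertiliser-treated seeds = 433/667 = 0.6492
risk, untreated seeds = 722/1390 = 0.5194
risk difference = 0.6492 − 0.5194 = 0.130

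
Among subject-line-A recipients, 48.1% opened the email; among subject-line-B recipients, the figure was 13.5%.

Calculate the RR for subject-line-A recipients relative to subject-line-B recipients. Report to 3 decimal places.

RR = 0.4810 / 0.1350 = 3.563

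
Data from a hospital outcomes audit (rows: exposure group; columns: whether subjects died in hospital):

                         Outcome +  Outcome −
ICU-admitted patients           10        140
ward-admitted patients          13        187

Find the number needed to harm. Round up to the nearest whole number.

risk, ICU-admitted patients = 10/150 = 0.066667
risk, ward-admitted patients = 13/200 = 0.065000
absolute risk difference = 0.001667
1 / 0.001667 = 599.880 → round up → 600

NNH = 600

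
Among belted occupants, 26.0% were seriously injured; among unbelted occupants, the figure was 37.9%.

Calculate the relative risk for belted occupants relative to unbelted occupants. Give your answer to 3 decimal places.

RR = 0.2600 / 0.3790 = 0.686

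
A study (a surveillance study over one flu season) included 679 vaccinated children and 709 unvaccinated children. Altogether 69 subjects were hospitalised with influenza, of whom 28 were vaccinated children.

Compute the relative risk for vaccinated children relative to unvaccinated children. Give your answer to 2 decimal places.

0.71

vaccinated children without the outcome: 679 − 28 = 651
unvaccinated children with the outcome: 69 − 28 = 41
unvaccinated children without the outcome: 709 − 41 = 668
risk, vaccinated children = 28/679 = 0.04124
risk, unvaccinated children = 41/709 = 0.05783
RR = 0.04124 / 0.05783 = 0.71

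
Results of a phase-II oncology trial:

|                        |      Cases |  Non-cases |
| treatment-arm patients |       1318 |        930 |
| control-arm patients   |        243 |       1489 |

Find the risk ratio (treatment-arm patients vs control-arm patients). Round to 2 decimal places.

risk, treatment-arm patients = 1318/2248 = 0.5863
risk, control-arm patients = 243/1732 = 0.1403
RR = 0.5863 / 0.1403 = 4.18

RR: 4.18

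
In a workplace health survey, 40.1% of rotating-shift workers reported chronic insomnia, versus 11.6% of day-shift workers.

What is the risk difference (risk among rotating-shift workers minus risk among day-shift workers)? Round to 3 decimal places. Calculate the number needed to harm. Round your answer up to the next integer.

RD = 0.285; NNH = 4

risk difference = 0.4010 − 0.1160 = 0.285
absolute risk difference = 0.285000
1 / 0.285000 = 3.509 → round up → 4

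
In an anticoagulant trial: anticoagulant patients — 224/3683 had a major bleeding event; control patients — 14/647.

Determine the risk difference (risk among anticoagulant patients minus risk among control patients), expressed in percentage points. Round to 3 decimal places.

3.918

risk, anticoagulant patients = 224/3683 = 0.06082
risk, control patients = 14/647 = 0.02164
risk difference = 0.06082 − 0.02164 = 0.03918 → 3.918 percentage points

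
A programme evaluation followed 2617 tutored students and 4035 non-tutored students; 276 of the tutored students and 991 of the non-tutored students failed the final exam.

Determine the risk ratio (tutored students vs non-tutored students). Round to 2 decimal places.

risk, tutored students = 276/2617 = 0.1055
risk, non-tutored students = 991/4035 = 0.2456
RR = 0.1055 / 0.2456 = 0.43

0.43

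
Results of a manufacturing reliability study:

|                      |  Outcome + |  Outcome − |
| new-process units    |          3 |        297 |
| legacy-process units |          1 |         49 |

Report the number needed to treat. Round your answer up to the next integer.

risk, new-process units = 3/300 = 0.010000
risk, legacy-process units = 1/50 = 0.020000
absolute risk difference = 0.010000
1 / 0.010000 = 100.000 → round up → 100

100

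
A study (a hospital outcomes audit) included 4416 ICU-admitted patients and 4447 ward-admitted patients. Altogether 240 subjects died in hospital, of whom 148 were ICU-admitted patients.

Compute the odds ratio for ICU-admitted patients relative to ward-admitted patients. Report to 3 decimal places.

ICU-admitted patients without the outcome: 4416 − 148 = 4268
ward-admitted patients with the outcome: 240 − 148 = 92
ward-admitted patients without the outcome: 4447 − 92 = 4355
OR = (148 × 4355) / (4268 × 92) = 644540/392656 ≈ 1.641

OR ≈ 1.641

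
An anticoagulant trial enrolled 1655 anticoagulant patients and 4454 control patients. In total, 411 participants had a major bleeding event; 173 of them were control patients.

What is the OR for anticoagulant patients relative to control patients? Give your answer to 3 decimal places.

anticoagulant patients with the outcome: 411 − 173 = 238
anticoagulant patients without the outcome: 1655 − 238 = 1417
control patients without the outcome: 4454 − 173 = 4281
odds, anticoagulant patients = 238/1417 = 0.16796
odds, control patients = 173/4281 = 0.04041
OR = 0.16796 / 0.04041 = 4.156

OR ≈ 4.156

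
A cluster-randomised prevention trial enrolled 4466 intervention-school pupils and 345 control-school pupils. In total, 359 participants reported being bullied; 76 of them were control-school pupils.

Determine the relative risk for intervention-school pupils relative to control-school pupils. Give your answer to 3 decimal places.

RR = 0.288

intervention-school pupils with the outcome: 359 − 76 = 283
intervention-school pupils without the outcome: 4466 − 283 = 4183
control-school pupils without the outcome: 345 − 76 = 269
risk, intervention-school pupils = 283/4466 = 0.0634
risk, control-school pupils = 76/345 = 0.2203
RR = 0.0634 / 0.2203 = 0.288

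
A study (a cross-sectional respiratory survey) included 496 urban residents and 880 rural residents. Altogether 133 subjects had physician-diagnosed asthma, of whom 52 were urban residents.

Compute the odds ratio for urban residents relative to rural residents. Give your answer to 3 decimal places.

1.155

urban residents without the outcome: 496 − 52 = 444
rural residents with the outcome: 133 − 52 = 81
rural residents without the outcome: 880 − 81 = 799
odds, urban residents = 52/444 = 0.1171
odds, rural residents = 81/799 = 0.1014
OR = 0.1171 / 0.1014 = 1.155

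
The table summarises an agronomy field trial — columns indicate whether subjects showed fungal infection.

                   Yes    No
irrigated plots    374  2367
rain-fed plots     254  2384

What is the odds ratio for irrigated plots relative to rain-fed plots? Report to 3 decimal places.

OR = (374 × 2384) / (2367 × 254) = 891616/601218 ≈ 1.483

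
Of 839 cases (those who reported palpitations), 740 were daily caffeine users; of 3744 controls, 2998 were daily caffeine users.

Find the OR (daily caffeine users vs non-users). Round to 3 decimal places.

odds, daily caffeine users = 740/2998 = 0.2468
odds, non-users = 99/746 = 0.1327
OR = 0.2468 / 0.1327 = 1.860

OR = 1.860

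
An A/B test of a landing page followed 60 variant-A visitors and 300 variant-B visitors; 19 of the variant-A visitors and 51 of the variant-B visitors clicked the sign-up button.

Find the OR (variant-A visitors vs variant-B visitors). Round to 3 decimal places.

OR = (19 × 249) / (41 × 51) = 4731/2091 ≈ 2.263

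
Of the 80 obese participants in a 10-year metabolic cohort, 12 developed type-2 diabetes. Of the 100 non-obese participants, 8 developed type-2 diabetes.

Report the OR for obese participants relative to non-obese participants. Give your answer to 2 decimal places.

OR = (12 × 92) / (68 × 8) = 1104/544 ≈ 2.03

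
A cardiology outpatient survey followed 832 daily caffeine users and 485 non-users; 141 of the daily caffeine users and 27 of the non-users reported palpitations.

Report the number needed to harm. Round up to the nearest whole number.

risk, daily caffeine users = 141/832 = 0.169471
risk, non-users = 27/485 = 0.055670
absolute risk difference = 0.113801
1 / 0.113801 = 8.787 → round up → 9

NNH: 9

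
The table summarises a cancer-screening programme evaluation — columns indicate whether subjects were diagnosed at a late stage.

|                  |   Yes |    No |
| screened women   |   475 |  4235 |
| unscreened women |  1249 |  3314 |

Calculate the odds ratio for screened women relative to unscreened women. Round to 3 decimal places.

OR = (475 × 3314) / (4235 × 1249) = 1574150/5289515 ≈ 0.298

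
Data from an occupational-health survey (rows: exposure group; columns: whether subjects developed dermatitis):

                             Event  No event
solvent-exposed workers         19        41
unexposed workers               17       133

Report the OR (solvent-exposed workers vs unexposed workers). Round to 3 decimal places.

OR = 3.626

odds, solvent-exposed workers = 19/41 = 0.4634
odds, unexposed workers = 17/133 = 0.1278
OR = 0.4634 / 0.1278 = 3.626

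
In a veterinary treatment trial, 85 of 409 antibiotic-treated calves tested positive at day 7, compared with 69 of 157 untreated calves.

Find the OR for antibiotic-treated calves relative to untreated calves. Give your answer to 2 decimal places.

OR = (85 × 88) / (324 × 69) = 7480/22356 ≈ 0.33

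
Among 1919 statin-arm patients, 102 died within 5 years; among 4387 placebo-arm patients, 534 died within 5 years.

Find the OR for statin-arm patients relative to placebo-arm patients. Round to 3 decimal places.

odds, statin-arm patients = 102/1817 = 0.0561
odds, placebo-arm patients = 534/3853 = 0.1386
OR = 0.0561 / 0.1386 = 0.405

0.405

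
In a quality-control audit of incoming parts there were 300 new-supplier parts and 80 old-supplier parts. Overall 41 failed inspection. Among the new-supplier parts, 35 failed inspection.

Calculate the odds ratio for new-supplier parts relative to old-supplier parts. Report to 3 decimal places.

1.629

new-supplier parts without the outcome: 300 − 35 = 265
old-supplier parts with the outcome: 41 − 35 = 6
old-supplier parts without the outcome: 80 − 6 = 74
OR = (35 × 74) / (265 × 6) = 2590/1590 ≈ 1.629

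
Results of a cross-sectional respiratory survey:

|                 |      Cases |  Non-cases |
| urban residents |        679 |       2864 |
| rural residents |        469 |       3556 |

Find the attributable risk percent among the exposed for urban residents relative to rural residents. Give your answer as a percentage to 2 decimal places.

risk, urban residents = 679/3543 = 0.1916
risk, rural residents = 469/4025 = 0.1165
AR% = (0.1916 − 0.1165) / 0.1916 = 0.3920 → 39.20%

AR% ≈ 39.20%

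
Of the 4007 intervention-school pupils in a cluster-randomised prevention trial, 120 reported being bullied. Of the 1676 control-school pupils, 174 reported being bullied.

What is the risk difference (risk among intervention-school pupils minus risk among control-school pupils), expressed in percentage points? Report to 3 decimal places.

risk, intervention-school pupils = 120/4007 = 0.02995
risk, control-school pupils = 174/1676 = 0.10382
risk difference = 0.02995 − 0.10382 = -0.07387 → -7.387 percentage points

-7.387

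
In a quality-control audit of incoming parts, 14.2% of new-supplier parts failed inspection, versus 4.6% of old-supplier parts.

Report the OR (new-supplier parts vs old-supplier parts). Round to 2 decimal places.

3.43

odds, new-supplier parts = 0.14200/0.85800 = 0.16550
odds, old-supplier parts = 0.04600/0.95400 = 0.04822
OR = 0.16550 / 0.04822 = 3.43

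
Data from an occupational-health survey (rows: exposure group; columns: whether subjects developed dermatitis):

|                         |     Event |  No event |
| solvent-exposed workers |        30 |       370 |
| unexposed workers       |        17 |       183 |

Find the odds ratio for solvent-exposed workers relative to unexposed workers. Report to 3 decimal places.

OR = (30 × 183) / (370 × 17) = 5490/6290 ≈ 0.873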